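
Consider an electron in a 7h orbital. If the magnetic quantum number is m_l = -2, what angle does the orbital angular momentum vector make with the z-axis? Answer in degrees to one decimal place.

For 7h, l = 5.
|L| = √(l(l+1)) ℏ = √30 ℏ.
L_z = m_l ℏ = −2ℏ.
cos θ = L_z/|L| = -2/√30, so θ ≈ 111.4°.

θ ≈ 111.4°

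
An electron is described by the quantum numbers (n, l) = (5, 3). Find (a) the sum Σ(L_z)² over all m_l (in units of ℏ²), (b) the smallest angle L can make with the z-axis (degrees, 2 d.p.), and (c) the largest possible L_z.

Σ m_l² = 28, so Σ(L_z)² = 28 ℏ².
cos θ_min = 3/√12, so θ_min ≈ 30.00°.
L_z,max = lℏ = 3ℏ.

Σ(L_z)² = 28 ℏ²; θ_min ≈ 30.00°; L_z,max = 3ℏ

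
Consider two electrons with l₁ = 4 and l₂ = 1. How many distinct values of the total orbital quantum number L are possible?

3

Angular momentum addition gives L = |l₁ − l₂|, …, l₁ + l₂.
L ∈ {3, 4, 5}.
That is 3 values.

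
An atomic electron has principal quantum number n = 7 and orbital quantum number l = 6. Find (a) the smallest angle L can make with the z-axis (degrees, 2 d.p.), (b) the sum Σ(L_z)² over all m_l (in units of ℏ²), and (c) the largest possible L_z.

cos θ_min = 6/√42, so θ_min ≈ 22.21°.
Σ m_l² = 182, so Σ(L_z)² = 182 ℏ².
L_z,max = lℏ = 6ℏ.

θ_min ≈ 22.21°; Σ(L_z)² = 182 ℏ²; L_z,max = 6ℏ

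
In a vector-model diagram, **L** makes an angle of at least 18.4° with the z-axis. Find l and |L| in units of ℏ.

l = 9, |L| = 3√10 ℏ ≈ 9.487ℏ

cos θ_min = l/√(l(l+1)) = √(l/(l+1)), so l/(l+1) = cos²(18.4°) = 0.9004.
Thus l = 0.9004/(1 − 0.9004) ≈ 9.
Then |L| = ℏ√(9·10) = 3√10 ℏ.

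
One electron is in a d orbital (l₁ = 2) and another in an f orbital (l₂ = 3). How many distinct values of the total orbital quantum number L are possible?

5

The total orbital quantum number L ranges from |l₁ − l₂| to l₁ + l₂ in integer steps.
So L can be 1, 2, 3, 4, 5.
That is 5 values.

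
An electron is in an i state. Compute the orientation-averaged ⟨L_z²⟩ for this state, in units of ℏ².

The letter i corresponds to l = 6.
m_l ∈ {-6, -5, -4, -3, -2, -1, 0, 1, 2, 3, 4, 5, 6}.
⟨L_z²⟩ = ℏ²·l(l+1)/3 = 14ℏ².

⟨L_z²⟩ = 14 ℏ²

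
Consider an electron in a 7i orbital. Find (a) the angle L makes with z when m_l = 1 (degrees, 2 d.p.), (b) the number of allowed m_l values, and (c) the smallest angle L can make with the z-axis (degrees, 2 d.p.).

7i means n = 7, l = 6.
For m_l = 1: cos θ = 1/√42, θ ≈ 81.12°.
There are 2l+1 = 13 values of m_l.
cos θ_min = 6/√42, so θ_min ≈ 22.21°.

θ(m_l=1) ≈ 81.12°; 13 values; θ_min ≈ 22.21°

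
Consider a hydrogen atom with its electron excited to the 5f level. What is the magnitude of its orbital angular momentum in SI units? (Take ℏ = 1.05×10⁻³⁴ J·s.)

The 5f level has l = 3.
|L| = ℏ√(l(l+1)) = ℏ√(3·4) = 2√3 ℏ
Numerically, |L| = 3.464 × (1.05×10⁻³⁴ J·s) = 3.64×10⁻³⁴ J·s.

|L| = 3.64×10⁻³⁴ J·s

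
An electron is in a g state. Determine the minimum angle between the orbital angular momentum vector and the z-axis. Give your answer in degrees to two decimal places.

For a g orbital, l = 4.
|L| = ℏ√(l(l+1)) = 2√5 ℏ.
The smallest angle corresponds to the largest L_z, i.e. m_l = l = 4, giving L_z = 4ℏ.
cos θ_min = 4/√20, so θ_min ≈ 26.57°.

θ_min ≈ 26.57°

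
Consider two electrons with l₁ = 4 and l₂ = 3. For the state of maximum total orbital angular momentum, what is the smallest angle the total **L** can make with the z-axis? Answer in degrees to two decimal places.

By the triangle rule, |l₁ − l₂| ≤ L ≤ l₁ + l₂.
So L can be 1, 2, 3, 4, 5, 6, 7.
The maximum is L = 7, with |L_tot| = ℏ√(7·8) = 2√14 ℏ.
The minimum angle with z is arccos(7/√56) ≈ 20.70°.

θ_min ≈ 20.70°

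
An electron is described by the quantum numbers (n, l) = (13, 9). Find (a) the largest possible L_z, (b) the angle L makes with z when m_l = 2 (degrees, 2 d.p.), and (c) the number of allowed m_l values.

L_z,max = 9ℏ; θ(m_l=2) ≈ 77.83°; 19 values

L_z,max = lℏ = 9ℏ.
For m_l = 2: cos θ = 2/√90, θ ≈ 77.83°.
There are 2l+1 = 19 values of m_l.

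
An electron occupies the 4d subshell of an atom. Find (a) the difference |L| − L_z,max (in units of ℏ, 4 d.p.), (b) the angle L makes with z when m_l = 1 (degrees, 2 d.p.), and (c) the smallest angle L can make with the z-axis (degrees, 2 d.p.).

|L|−L_z,max ≈ 0.4495ℏ; θ(m_l=1) ≈ 65.91°; θ_min ≈ 35.26°

For 4d, l = 2.
|L| − L_z,max = (√6 − 2)ℏ ≈ 0.4495ℏ.
For m_l = 1: cos θ = 1/√6, θ ≈ 65.91°.
cos θ_min = 2/√6, so θ_min ≈ 35.26°.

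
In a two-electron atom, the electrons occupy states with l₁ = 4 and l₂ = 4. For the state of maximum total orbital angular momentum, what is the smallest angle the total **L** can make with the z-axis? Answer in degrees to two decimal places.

L runs from |4 − 4| = 0 to 4 + 4 = 8.
L ∈ {0, 1, 2, 3, 4, 5, 6, 7, 8}.
The maximum is L = 8, with |L_tot| = ℏ√(8·9) = 6√2 ℏ.
The minimum angle with z is arccos(8/√72) ≈ 19.47°.

θ_min ≈ 19.47°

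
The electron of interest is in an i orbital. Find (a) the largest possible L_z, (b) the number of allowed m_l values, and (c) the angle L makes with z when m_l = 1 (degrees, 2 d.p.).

For an i orbital, l = 6.
L_z,max = lℏ = 6ℏ.
There are 2l+1 = 13 values of m_l.
For m_l = 1: cos θ = 1/√42, θ ≈ 81.12°.

L_z,max = 6ℏ; 13 values; θ(m_l=1) ≈ 81.12°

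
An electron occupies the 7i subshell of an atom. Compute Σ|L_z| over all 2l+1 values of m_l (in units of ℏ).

Σ|L_z| = 42 ℏ

The 7i subshell has l = 6.
The allowed m_l values are -6, -5, -4, -3, -2, -1, 0, 1, 2, 3, 4, 5, 6.
Σ|m_l| = 2·6(6+1)/2 = 42.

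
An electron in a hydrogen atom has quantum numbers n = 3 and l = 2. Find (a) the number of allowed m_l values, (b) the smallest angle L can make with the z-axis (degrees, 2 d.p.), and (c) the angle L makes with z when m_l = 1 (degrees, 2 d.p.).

5 values; θ_min ≈ 35.26°; θ(m_l=1) ≈ 65.91°

There are 2l+1 = 5 values of m_l.
cos θ_min = 2/√6, so θ_min ≈ 35.26°.
For m_l = 1: cos θ = 1/√6, θ ≈ 65.91°.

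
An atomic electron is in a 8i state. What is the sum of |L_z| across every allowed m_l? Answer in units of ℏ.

For 8i, l = 6.
m_l runs from −6 to 6, i.e. {-6, -5, -4, -3, -2, -1, 0, 1, 2, 3, 4, 5, 6}.
Σ|m_l| = 2·6(6+1)/2 = 42.

Σ|L_z| = 42 ℏ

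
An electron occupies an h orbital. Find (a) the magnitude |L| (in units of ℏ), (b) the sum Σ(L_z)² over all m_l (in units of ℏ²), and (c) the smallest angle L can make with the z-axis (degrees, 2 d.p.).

For an h orbital, l = 5.
|L| = ℏ√(5·6) = √30 ℏ ≈ 5.477ℏ.
Σ m_l² = 110, so Σ(L_z)² = 110 ℏ².
cos θ_min = 5/√30, so θ_min ≈ 24.09°.

|L| = √30 ℏ ≈ 5.477ℏ; Σ(L_z)² = 110 ℏ²; θ_min ≈ 24.09°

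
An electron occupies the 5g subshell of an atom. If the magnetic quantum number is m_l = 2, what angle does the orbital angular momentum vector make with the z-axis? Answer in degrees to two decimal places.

θ ≈ 63.43°

For 5g, l = 4.
|L|² = l(l+1)ℏ² = 20ℏ², so |L| = 2√5 ℏ.
L_z = m_l ℏ = 2ℏ.
cos θ = L_z/|L| = 2/√20, so θ ≈ 63.43°.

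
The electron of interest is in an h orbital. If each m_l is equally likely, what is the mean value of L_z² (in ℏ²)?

⟨L_z²⟩ = 10 ℏ²

The letter h corresponds to l = 5.
m_l runs from −5 to 5, i.e. {-5, -4, -3, -2, -1, 0, 1, 2, 3, 4, 5}.
⟨L_z²⟩ = ℏ²·l(l+1)/3 = 10ℏ².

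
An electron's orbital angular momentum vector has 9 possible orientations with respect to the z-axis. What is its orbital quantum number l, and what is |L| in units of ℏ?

l = 4, |L| = 2√5 ℏ ≈ 4.472ℏ

Since there are 2l+1 = 9 values of m_l, l = 4.
Then |L| = √(l(l+1)) ℏ = 2√5 ℏ.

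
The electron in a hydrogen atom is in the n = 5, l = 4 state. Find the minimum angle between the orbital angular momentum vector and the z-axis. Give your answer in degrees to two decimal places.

|L|² = l(l+1)ℏ² = 20ℏ², so |L| = 2√5 ℏ.
The smallest angle corresponds to the largest L_z, i.e. m_l = l = 4, giving L_z = 4ℏ.
cos θ_min = 4/√20, so θ_min ≈ 26.57°.

θ_min ≈ 26.57°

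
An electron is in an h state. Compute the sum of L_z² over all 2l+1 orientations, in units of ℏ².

For an h orbital, l = 5.
The allowed m_l values are -5, -4, -3, -2, -1, 0, 1, 2, 3, 4, 5.
Summing m² from −5 to 5: Σ m_l² = 110.

Σ(L_z)² = 110 ℏ²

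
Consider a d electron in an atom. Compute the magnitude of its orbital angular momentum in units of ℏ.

|L| = √6 ℏ ≈ 2.449ℏ

A d state has l = 2.
|L| = ℏ√(l(l+1)) = ℏ√(2·3) = √6 ℏ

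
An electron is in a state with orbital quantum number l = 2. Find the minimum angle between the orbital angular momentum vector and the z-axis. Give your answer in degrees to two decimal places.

|L|² = l(l+1)ℏ² = 6ℏ², so |L| = √6 ℏ.
The smallest angle corresponds to the largest L_z, i.e. m_l = l = 2, giving L_z = 2ℏ.
cos θ_min = 2/√6, so θ_min ≈ 35.26°.

θ_min ≈ 35.26°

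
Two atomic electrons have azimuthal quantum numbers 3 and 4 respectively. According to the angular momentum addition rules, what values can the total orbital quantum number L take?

Angular momentum addition gives L = |l₁ − l₂|, …, l₁ + l₂.
L ∈ {1, 2, 3, 4, 5, 6, 7}.

L = 1, 2, 3, 4, 5, 6, 7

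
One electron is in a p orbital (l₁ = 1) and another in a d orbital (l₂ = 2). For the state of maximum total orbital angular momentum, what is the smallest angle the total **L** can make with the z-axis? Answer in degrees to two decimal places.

θ_min ≈ 30.00°

L runs from |1 − 2| = 1 to 1 + 2 = 3.
So L can be 1, 2, 3.
The maximum is L = 3, with |L_tot| = ℏ√(3·4) = 2√3 ℏ.
The minimum angle with z is arccos(3/√12) ≈ 30.00°.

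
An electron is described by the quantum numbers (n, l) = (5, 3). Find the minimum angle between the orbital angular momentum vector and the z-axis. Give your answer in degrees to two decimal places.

|L| = ℏ√(l(l+1)) = 2√3 ℏ.
The smallest angle corresponds to the largest L_z, i.e. m_l = l = 3, giving L_z = 3ℏ.
cos θ_min = 3/√12, so θ_min ≈ 30.00°.

θ_min ≈ 30.00°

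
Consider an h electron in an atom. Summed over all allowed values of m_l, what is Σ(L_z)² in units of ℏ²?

Σ(L_z)² = 110 ℏ²

For an h orbital, l = 5.
m_l runs from −5 to 5, i.e. {-5, -4, -3, -2, -1, 0, 1, 2, 3, 4, 5}.
Summing m² from −5 to 5: Σ m_l² = 110.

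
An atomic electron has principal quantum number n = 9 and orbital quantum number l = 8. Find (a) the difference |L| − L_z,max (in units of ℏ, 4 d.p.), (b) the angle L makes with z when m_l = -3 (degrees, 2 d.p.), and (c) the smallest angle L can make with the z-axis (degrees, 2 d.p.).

|L|−L_z,max ≈ 0.4853ℏ; θ(m_l=-3) ≈ 110.70°; θ_min ≈ 19.47°

|L| − L_z,max = (6√2 − 8)ℏ ≈ 0.4853ℏ.
For m_l = -3: cos θ = -3/√72, θ ≈ 110.70°.
cos θ_min = 8/√72, so θ_min ≈ 19.47°.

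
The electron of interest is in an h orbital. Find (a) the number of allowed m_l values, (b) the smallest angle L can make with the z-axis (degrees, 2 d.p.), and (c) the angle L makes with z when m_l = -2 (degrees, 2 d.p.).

An h state has l = 5.
There are 2l+1 = 11 values of m_l.
cos θ_min = 5/√30, so θ_min ≈ 24.09°.
For m_l = -2: cos θ = -2/√30, θ ≈ 111.42°.

11 values; θ_min ≈ 24.09°; θ(m_l=-2) ≈ 111.42°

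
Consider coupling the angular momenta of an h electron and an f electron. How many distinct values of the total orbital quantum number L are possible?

7

The total orbital quantum number L ranges from |l₁ − l₂| to l₁ + l₂ in integer steps.
So L can be 2, 3, 4, 5, 6, 7, 8.
That is 7 values.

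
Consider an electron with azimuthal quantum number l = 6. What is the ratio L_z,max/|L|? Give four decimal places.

|L| = √42 ℏ ≈ 6.4807ℏ, while L_z,max = lℏ = 6ℏ.
L_z,max/|L| = 6/√42 = 0.9258.

L_z,max/|L| = 0.9258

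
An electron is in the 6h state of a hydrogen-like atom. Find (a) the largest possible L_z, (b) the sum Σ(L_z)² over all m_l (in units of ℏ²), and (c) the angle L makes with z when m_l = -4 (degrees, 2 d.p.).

L_z,max = 5ℏ; Σ(L_z)² = 110 ℏ²; θ(m_l=-4) ≈ 136.91°

For 6h, l = 5.
L_z,max = lℏ = 5ℏ.
Σ m_l² = 110, so Σ(L_z)² = 110 ℏ².
For m_l = -4: cos θ = -4/√30, θ ≈ 136.91°.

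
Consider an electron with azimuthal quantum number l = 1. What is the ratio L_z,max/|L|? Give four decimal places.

L_z,max/|L| = 0.7071

|L| = √2 ℏ ≈ 1.4142ℏ, while L_z,max = lℏ = 1ℏ.
L_z,max/|L| = 1/√2 = 0.7071.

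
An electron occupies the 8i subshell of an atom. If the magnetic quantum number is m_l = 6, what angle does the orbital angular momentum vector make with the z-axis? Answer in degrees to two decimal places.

θ ≈ 22.21°

8i means n = 8, l = 6.
|L| = √(l(l+1)) ℏ = √42 ℏ.
L_z = m_l ℏ = 6ℏ.
cos θ = L_z/|L| = 6/√42, so θ ≈ 22.21°.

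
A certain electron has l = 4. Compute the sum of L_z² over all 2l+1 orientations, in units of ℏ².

m_l runs from −4 to 4, i.e. {-4, -3, -2, -1, 0, 1, 2, 3, 4}.
Σ m_l² = 2·(1 + 4 + 9 + 16) = 60.

Σ(L_z)² = 60 ℏ²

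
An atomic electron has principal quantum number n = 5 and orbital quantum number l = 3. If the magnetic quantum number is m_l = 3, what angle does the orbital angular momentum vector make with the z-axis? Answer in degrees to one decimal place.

|L|² = l(l+1)ℏ² = 12ℏ², so |L| = 2√3 ℏ.
L_z = m_l ℏ = 3ℏ.
cos θ = L_z/|L| = 3/√12, so θ ≈ 30.0°.

θ ≈ 30.0°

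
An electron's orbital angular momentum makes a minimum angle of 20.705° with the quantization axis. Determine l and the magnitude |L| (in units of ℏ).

cos²θ_min = l/(l+1) = 0.8750.
Solving: l = 7.
Then |L| = ℏ√(7·8) = 2√14 ℏ.

l = 7, |L| = 2√14 ℏ ≈ 7.483ℏ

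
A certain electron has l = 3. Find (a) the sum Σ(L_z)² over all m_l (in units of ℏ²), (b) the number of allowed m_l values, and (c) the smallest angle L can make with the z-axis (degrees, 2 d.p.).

Σ m_l² = 28, so Σ(L_z)² = 28 ℏ².
There are 2l+1 = 7 values of m_l.
cos θ_min = 3/√12, so θ_min ≈ 30.00°.

Σ(L_z)² = 28 ℏ²; 7 values; θ_min ≈ 30.00°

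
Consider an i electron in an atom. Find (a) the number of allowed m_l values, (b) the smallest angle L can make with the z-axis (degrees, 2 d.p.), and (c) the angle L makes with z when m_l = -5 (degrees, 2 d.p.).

13 values; θ_min ≈ 22.21°; θ(m_l=-5) ≈ 140.49°

For an i orbital, l = 6.
There are 2l+1 = 13 values of m_l.
cos θ_min = 6/√42, so θ_min ≈ 22.21°.
For m_l = -5: cos θ = -5/√42, θ ≈ 140.49°.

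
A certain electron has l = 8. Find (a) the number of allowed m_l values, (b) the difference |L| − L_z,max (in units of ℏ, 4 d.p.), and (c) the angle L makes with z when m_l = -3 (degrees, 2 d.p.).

There are 2l+1 = 17 values of m_l.
|L| − L_z,max = (6√2 − 8)ℏ ≈ 0.4853ℏ.
For m_l = -3: cos θ = -3/√72, θ ≈ 110.70°.

17 values; |L|−L_z,max ≈ 0.4853ℏ; θ(m_l=-3) ≈ 110.70°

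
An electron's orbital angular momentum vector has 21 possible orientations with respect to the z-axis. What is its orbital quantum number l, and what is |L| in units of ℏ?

Since there are 2l+1 = 21 values of m_l, l = 10.
|L| = ℏ√(l(l+1)) = ℏ√(10·11) = √110 ℏ.

l = 10, |L| = √110 ℏ ≈ 10.488ℏ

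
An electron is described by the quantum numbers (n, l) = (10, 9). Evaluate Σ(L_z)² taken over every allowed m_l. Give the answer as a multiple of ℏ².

m_l runs from −9 to 9, i.e. {-9, -8, -7, -6, -5, -4, -3, -2, -1, 0, 1, 2, 3, 4, 5, 6, 7, 8, 9}.
Σ m_l² = l(l+1)(2l+1)/3 = 9·10·19/3 = 570.

Σ(L_z)² = 570 ℏ²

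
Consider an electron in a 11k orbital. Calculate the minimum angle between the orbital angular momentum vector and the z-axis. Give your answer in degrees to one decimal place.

For 11k, l = 7.
|L| = √(l(l+1)) ℏ = 2√14 ℏ.
The smallest angle corresponds to the largest L_z, i.e. m_l = l = 7, giving L_z = 7ℏ.
cos θ_min = 7/√56, so θ_min ≈ 20.7°.

θ_min ≈ 20.7°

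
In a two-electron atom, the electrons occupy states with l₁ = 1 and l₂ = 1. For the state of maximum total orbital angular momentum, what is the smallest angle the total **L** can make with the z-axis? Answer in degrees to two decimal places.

The total orbital quantum number L ranges from |l₁ − l₂| to l₁ + l₂ in integer steps.
L ∈ {0, 1, 2}.
The maximum is L = 2, with |L_tot| = ℏ√(2·3) = √6 ℏ.
The minimum angle with z is arccos(2/√6) ≈ 35.26°.

θ_min ≈ 35.26°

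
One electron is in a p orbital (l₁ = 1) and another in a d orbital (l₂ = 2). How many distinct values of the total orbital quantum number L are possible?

Angular momentum addition gives L = |l₁ − l₂|, …, l₁ + l₂.
Allowed values: L = 1, 2, 3.
That is 3 values.

3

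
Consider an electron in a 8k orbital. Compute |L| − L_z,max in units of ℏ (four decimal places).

The 8k subshell has l = 7.
|L| = 2√14 ℏ ≈ 7.4833ℏ, while L_z,max = lℏ = 7ℏ.
The difference is (2√14 − 7)ℏ ≈ 0.4833ℏ.

|L| − L_z,max ≈ 0.4833ℏ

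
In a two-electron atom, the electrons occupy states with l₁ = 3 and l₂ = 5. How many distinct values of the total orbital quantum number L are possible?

L runs from |3 − 5| = 2 to 3 + 5 = 8.
Allowed values: L = 2, 3, 4, 5, 6, 7, 8.
That is 7 values.

7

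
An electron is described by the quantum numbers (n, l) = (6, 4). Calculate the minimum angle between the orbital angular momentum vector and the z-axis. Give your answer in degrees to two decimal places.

θ_min ≈ 26.57°

|L|² = l(l+1)ℏ² = 20ℏ², so |L| = 2√5 ℏ.
The smallest angle corresponds to the largest L_z, i.e. m_l = l = 4, giving L_z = 4ℏ.
cos θ_min = 4/√20, so θ_min ≈ 26.57°.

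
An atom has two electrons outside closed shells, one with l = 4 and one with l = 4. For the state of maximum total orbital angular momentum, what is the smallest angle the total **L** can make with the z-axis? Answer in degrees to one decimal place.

θ_min ≈ 19.5°

Angular momentum addition gives L = |l₁ − l₂|, …, l₁ + l₂.
So L can be 0, 1, 2, 3, 4, 5, 6, 7, 8.
The maximum is L = 8, with |L_tot| = ℏ√(8·9) = 6√2 ℏ.
The minimum angle with z is arccos(8/√72) ≈ 19.5°.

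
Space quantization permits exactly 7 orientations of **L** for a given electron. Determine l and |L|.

Since there are 2l+1 = 7 values of m_l, l = 3.
|L| = ℏ√(l(l+1)) = ℏ√(3·4) = 2√3 ℏ.

l = 3, |L| = 2√3 ℏ ≈ 3.464ℏ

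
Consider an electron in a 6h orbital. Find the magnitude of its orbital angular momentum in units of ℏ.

For 6h, l = 5.
|L| = ℏ√(l(l+1)) = ℏ√(5·6) = √30 ℏ

|L| = √30 ℏ ≈ 5.477ℏ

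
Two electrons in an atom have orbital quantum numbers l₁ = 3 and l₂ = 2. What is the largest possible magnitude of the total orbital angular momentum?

|L_tot|_max = √30 ℏ ≈ 5.477ℏ

The total orbital quantum number L ranges from |l₁ − l₂| to l₁ + l₂ in integer steps.
So L can be 1, 2, 3, 4, 5.
The largest magnitude corresponds to L = 5: |L_tot| = ℏ√(5·6) = √30 ℏ.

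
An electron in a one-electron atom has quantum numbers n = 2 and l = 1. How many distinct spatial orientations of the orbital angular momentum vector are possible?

The number of m_l values is 2l + 1 = 2·1 + 1 = 3.

3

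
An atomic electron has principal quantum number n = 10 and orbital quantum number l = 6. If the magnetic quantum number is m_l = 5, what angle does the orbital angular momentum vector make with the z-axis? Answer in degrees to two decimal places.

|L|² = l(l+1)ℏ² = 42ℏ², so |L| = √42 ℏ.
L_z = m_l ℏ = 5ℏ.
cos θ = L_z/|L| = 5/√42, so θ ≈ 39.51°.

θ ≈ 39.51°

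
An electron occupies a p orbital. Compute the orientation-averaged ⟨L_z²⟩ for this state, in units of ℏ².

⟨L_z²⟩ = 0.6667 ℏ²

A p state has l = 1.
m_l runs from −1 to 1, i.e. {-1, 0, 1}.
Average of L_z² over 3 states: 2/3 ℏ² = 0.6667 ℏ².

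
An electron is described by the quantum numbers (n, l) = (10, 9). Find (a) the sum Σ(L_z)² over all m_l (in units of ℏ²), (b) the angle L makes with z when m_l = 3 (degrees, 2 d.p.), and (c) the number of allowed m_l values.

Σ(L_z)² = 570 ℏ²; θ(m_l=3) ≈ 71.57°; 19 values

Σ m_l² = 570, so Σ(L_z)² = 570 ℏ².
For m_l = 3: cos θ = 3/√90, θ ≈ 71.57°.
There are 2l+1 = 19 values of m_l.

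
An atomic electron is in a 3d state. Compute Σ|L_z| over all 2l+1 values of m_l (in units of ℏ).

3d means n = 3, l = 2.
m_l ∈ {-2, -1, 0, 1, 2}.
Σ|m_l| = 2(1+2+…+2) = 6.

Σ|L_z| = 6 ℏ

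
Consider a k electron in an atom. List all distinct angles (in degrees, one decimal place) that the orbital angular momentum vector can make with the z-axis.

θ ∈ {20.7°, 36.7°, 48.1°, 57.7°, 66.4°, 74.5°, 82.3°, 90.0°, 97.7°, 105.5°, 113.6°, 122.3°, 131.9°, 143.3°, 159.3°}

A k state has l = 7.
|L|² = l(l+1)ℏ² = 56ℏ², so |L| = 2√14 ℏ.
cos θ = m_l/√56 for each m_l ∈ {-7, -6, -5, -4, -3, -2, -1, 0, 1, 2, 3, 4, 5, 6, 7}.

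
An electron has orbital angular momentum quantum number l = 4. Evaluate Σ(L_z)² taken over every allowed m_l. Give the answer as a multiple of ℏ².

Σ(L_z)² = 60 ℏ²

The allowed m_l values are -4, -3, -2, -1, 0, 1, 2, 3, 4.
Σ m_l² = 2·(1 + 4 + 9 + 16) = 60.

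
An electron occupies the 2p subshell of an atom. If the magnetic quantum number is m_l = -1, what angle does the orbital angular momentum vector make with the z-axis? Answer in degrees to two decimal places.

θ ≈ 135.00°

2p means n = 2, l = 1.
|L| = √(l(l+1)) ℏ = √2 ℏ.
L_z = m_l ℏ = −1ℏ.
cos θ = L_z/|L| = -1/√2, so θ ≈ 135.00°.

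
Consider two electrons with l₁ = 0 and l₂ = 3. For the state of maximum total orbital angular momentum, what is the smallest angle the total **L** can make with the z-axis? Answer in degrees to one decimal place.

θ_min ≈ 30.0°

The total orbital quantum number L ranges from |l₁ − l₂| to l₁ + l₂ in integer steps.
L ∈ {3}.
The maximum is L = 3, with |L_tot| = ℏ√(3·4) = 2√3 ℏ.
The minimum angle with z is arccos(3/√12) ≈ 30.0°.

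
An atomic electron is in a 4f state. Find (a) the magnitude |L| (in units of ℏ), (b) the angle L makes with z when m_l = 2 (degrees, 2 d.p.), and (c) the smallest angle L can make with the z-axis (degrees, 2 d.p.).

The 4f subshell has l = 3.
|L| = ℏ√(3·4) = 2√3 ℏ ≈ 3.464ℏ.
For m_l = 2: cos θ = 2/√12, θ ≈ 54.74°.
cos θ_min = 3/√12, so θ_min ≈ 30.00°.

|L| = 2√3 ℏ ≈ 3.464ℏ; θ(m_l=2) ≈ 54.74°; θ_min ≈ 30.00°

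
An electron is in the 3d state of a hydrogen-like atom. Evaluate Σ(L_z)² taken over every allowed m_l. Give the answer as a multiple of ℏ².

Σ(L_z)² = 10 ℏ²

The 3d subshell has l = 2.
The allowed m_l values are -2, -1, 0, 1, 2.
Σ m_l² = l(l+1)(2l+1)/3 = 2·3·5/3 = 10.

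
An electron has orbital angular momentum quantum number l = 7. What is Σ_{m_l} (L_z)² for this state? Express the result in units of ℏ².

Σ(L_z)² = 280 ℏ²

m_l runs from −7 to 7, i.e. {-7, -6, -5, -4, -3, -2, -1, 0, 1, 2, 3, 4, 5, 6, 7}.
Σ m_l² = 2·(1 + 4 + 9 + 16 + 25 + 36 + 49) = 280.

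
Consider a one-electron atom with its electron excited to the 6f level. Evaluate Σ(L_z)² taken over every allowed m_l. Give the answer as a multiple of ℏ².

Σ(L_z)² = 28 ℏ²

The 6f level has l = 3.
m_l ∈ {-3, -2, -1, 0, 1, 2, 3}.
Σ m_l² = 2·(1 + 4 + 9) = 28.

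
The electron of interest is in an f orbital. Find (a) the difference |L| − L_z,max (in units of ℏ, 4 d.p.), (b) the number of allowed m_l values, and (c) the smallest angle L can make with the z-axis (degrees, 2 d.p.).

The letter f corresponds to l = 3.
|L| − L_z,max = (2√3 − 3)ℏ ≈ 0.4641ℏ.
There are 2l+1 = 7 values of m_l.
cos θ_min = 3/√12, so θ_min ≈ 30.00°.

|L|−L_z,max ≈ 0.4641ℏ; 7 values; θ_min ≈ 30.00°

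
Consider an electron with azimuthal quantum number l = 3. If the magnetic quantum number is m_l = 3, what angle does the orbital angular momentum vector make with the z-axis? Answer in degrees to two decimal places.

|L| = ℏ√(l(l+1)) = 2√3 ℏ.
L_z = m_l ℏ = 3ℏ.
cos θ = L_z/|L| = 3/√12, so θ ≈ 30.00°.

θ ≈ 30.00°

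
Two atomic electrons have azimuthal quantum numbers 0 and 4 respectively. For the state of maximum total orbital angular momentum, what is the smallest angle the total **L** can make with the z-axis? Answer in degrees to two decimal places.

By the triangle rule, |l₁ − l₂| ≤ L ≤ l₁ + l₂.
Allowed values: L = 4.
The maximum is L = 4, with |L_tot| = ℏ√(4·5) = 2√5 ℏ.
The minimum angle with z is arccos(4/√20) ≈ 26.57°.

θ_min ≈ 26.57°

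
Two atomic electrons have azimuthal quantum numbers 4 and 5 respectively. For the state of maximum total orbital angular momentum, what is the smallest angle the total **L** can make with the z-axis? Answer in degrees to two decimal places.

L runs from |4 − 5| = 1 to 4 + 5 = 9.
Allowed values: L = 1, 2, 3, 4, 5, 6, 7, 8, 9.
The maximum is L = 9, with |L_tot| = ℏ√(9·10) = 3√10 ℏ.
The minimum angle with z is arccos(9/√90) ≈ 18.43°.

θ_min ≈ 18.43°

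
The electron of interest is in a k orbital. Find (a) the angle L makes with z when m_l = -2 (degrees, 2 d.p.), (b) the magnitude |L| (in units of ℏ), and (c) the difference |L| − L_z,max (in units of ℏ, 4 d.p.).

A k state has l = 7.
For m_l = -2: cos θ = -2/√56, θ ≈ 105.50°.
|L| = ℏ√(7·8) = 2√14 ℏ ≈ 7.483ℏ.
|L| − L_z,max = (2√14 − 7)ℏ ≈ 0.4833ℏ.

θ(m_l=-2) ≈ 105.50°; |L| = 2√14 ℏ ≈ 7.483ℏ; |L|−L_z,max ≈ 0.4833ℏ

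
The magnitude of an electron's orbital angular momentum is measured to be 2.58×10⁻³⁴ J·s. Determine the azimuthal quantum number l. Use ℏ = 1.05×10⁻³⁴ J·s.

l = 2

In units of ℏ, |L| ≈ 2.457.
l(l+1) ≈ 2.457² ≈ 6.04, so l = 2.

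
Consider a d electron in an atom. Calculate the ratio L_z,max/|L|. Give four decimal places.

L_z,max/|L| = 0.8165

For a d orbital, l = 2.
|L| = √6 ℏ ≈ 2.4495ℏ, while L_z,max = lℏ = 2ℏ.
L_z,max/|L| = 2/√6 = 0.8165.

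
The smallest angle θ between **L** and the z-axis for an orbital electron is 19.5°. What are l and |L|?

At minimum angle, m_l = l, so cos θ = l/√(l(l+1)); cos²θ = l/(l+1) = 0.8886.
Solving: l = 8.
Then |L| = ℏ√(8·9) = 6√2 ℏ.

l = 8, |L| = 6√2 ℏ ≈ 8.485ℏ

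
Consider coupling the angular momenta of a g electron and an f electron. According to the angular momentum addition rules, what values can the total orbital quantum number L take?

L = 1, 2, 3, 4, 5, 6, 7

By the triangle rule, |l₁ − l₂| ≤ L ≤ l₁ + l₂.
L ∈ {1, 2, 3, 4, 5, 6, 7}.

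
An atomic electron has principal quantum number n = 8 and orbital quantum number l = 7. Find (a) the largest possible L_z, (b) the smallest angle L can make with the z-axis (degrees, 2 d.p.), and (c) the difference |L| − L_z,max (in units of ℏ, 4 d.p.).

L_z,max = 7ℏ; θ_min ≈ 20.70°; |L|−L_z,max ≈ 0.4833ℏ

L_z,max = lℏ = 7ℏ.
cos θ_min = 7/√56, so θ_min ≈ 20.70°.
|L| − L_z,max = (2√14 − 7)ℏ ≈ 0.4833ℏ.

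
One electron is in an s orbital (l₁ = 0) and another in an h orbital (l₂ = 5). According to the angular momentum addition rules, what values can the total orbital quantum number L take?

Angular momentum addition gives L = |l₁ − l₂|, …, l₁ + l₂.
So L can be 5.

L = 5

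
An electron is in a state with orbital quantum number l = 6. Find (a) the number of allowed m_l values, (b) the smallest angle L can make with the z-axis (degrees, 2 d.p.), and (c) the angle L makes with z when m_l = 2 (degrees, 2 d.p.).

13 values; θ_min ≈ 22.21°; θ(m_l=2) ≈ 72.02°

There are 2l+1 = 13 values of m_l.
cos θ_min = 6/√42, so θ_min ≈ 22.21°.
For m_l = 2: cos θ = 2/√42, θ ≈ 72.02°.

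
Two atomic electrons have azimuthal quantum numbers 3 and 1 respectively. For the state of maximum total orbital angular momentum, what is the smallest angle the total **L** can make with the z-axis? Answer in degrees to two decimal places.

θ_min ≈ 26.57°

Angular momentum addition gives L = |l₁ − l₂|, …, l₁ + l₂.
Allowed values: L = 2, 3, 4.
The maximum is L = 4, with |L_tot| = ℏ√(4·5) = 2√5 ℏ.
The minimum angle with z is arccos(4/√20) ≈ 26.57°.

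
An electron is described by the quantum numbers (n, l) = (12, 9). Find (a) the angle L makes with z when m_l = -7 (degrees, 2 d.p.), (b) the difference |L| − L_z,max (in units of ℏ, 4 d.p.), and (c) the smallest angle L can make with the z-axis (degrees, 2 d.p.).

θ(m_l=-7) ≈ 137.55°; |L|−L_z,max ≈ 0.4868ℏ; θ_min ≈ 18.43°

For m_l = -7: cos θ = -7/√90, θ ≈ 137.55°.
|L| − L_z,max = (3√10 − 9)ℏ ≈ 0.4868ℏ.
cos θ_min = 9/√90, so θ_min ≈ 18.43°.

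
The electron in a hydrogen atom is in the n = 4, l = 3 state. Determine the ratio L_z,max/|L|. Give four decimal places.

|L| = 2√3 ℏ ≈ 3.4641ℏ, while L_z,max = lℏ = 3ℏ.
L_z,max/|L| = 3/√12 = 0.8660.

L_z,max/|L| = 0.8660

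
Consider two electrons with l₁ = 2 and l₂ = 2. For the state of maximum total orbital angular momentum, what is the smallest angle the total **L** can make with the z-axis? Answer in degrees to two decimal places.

θ_min ≈ 26.57°

L runs from |2 − 2| = 0 to 2 + 2 = 4.
Allowed values: L = 0, 1, 2, 3, 4.
The maximum is L = 4, with |L_tot| = ℏ√(4·5) = 2√5 ℏ.
The minimum angle with z is arccos(4/√20) ≈ 26.57°.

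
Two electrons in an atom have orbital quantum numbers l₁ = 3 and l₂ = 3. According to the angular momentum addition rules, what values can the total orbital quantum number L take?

L = 0, 1, 2, 3, 4, 5, 6

L runs from |3 − 3| = 0 to 3 + 3 = 6.
So L can be 0, 1, 2, 3, 4, 5, 6.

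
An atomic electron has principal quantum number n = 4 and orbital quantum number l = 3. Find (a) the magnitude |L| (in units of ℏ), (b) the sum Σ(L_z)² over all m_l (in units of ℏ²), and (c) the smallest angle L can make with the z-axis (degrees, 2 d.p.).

|L| = ℏ√(3·4) = 2√3 ℏ ≈ 3.464ℏ.
Σ m_l² = 28, so Σ(L_z)² = 28 ℏ².
cos θ_min = 3/√12, so θ_min ≈ 30.00°.

|L| = 2√3 ℏ ≈ 3.464ℏ; Σ(L_z)² = 28 ℏ²; θ_min ≈ 30.00°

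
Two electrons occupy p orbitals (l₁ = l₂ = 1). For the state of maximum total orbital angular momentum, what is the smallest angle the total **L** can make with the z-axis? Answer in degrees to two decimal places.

θ_min ≈ 35.26°

Angular momentum addition gives L = |l₁ − l₂|, …, l₁ + l₂.
Allowed values: L = 0, 1, 2.
The maximum is L = 2, with |L_tot| = ℏ√(2·3) = √6 ℏ.
The minimum angle with z is arccos(2/√6) ≈ 35.26°.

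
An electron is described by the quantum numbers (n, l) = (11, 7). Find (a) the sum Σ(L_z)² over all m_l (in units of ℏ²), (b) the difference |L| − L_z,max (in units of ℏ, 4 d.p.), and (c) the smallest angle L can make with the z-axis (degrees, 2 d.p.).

Σ m_l² = 280, so Σ(L_z)² = 280 ℏ².
|L| − L_z,max = (2√14 − 7)ℏ ≈ 0.4833ℏ.
cos θ_min = 7/√56, so θ_min ≈ 20.70°.

Σ(L_z)² = 280 ℏ²; |L|−L_z,max ≈ 0.4833ℏ; θ_min ≈ 20.70°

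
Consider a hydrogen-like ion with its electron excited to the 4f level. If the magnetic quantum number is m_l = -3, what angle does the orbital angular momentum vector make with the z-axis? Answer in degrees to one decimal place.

θ ≈ 150.0°

The 4f level has l = 3.
|L| = ℏ√(l(l+1)) = 2√3 ℏ.
L_z = m_l ℏ = −3ℏ.
cos θ = L_z/|L| = -3/√12, so θ ≈ 150.0°.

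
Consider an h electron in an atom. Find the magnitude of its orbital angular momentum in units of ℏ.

For an h orbital, l = 5.
|L| = ℏ√(l(l+1)) = ℏ√(5·6) = √30 ℏ

|L| = √30 ℏ ≈ 5.477ℏ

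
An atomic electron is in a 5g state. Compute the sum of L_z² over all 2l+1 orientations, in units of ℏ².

Σ(L_z)² = 60 ℏ²

The 5g subshell has l = 4.
The allowed m_l values are -4, -3, -2, -1, 0, 1, 2, 3, 4.
Σ m_l² = 2·(1 + 4 + 9 + 16) = 60.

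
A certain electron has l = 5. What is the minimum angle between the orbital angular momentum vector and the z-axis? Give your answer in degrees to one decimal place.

|L|² = l(l+1)ℏ² = 30ℏ², so |L| = √30 ℏ.
The smallest angle corresponds to the largest L_z, i.e. m_l = l = 5, giving L_z = 5ℏ.
cos θ_min = 5/√30, so θ_min ≈ 24.1°.

θ_min ≈ 24.1°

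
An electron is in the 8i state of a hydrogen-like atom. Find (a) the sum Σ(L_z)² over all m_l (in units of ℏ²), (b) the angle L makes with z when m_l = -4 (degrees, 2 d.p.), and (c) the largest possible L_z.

Σ(L_z)² = 182 ℏ²; θ(m_l=-4) ≈ 128.11°; L_z,max = 6ℏ

The 8i subshell has l = 6.
Σ m_l² = 182, so Σ(L_z)² = 182 ℏ².
For m_l = -4: cos θ = -4/√42, θ ≈ 128.11°.
L_z,max = lℏ = 6ℏ.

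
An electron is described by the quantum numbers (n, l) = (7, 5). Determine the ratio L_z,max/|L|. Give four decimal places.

L_z,max/|L| = 0.9129

|L| = √30 ℏ ≈ 5.4772ℏ, while L_z,max = lℏ = 5ℏ.
L_z,max/|L| = 5/√30 = 0.9129.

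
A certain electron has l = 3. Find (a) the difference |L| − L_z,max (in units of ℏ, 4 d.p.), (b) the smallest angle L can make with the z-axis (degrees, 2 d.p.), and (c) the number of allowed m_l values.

|L| − L_z,max = (2√3 − 3)ℏ ≈ 0.4641ℏ.
cos θ_min = 3/√12, so θ_min ≈ 30.00°.
There are 2l+1 = 7 values of m_l.

|L|−L_z,max ≈ 0.4641ℏ; θ_min ≈ 30.00°; 7 values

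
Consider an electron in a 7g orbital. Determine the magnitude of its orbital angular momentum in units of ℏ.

|L| = 2√5 ℏ ≈ 4.472ℏ

For 7g, l = 4.
|L| = ℏ√(l(l+1)) = ℏ√(4·5) = 2√5 ℏ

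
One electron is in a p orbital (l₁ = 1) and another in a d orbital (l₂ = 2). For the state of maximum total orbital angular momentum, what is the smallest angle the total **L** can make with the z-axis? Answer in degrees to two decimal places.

Angular momentum addition gives L = |l₁ − l₂|, …, l₁ + l₂.
So L can be 1, 2, 3.
The maximum is L = 3, with |L_tot| = ℏ√(3·4) = 2√3 ℏ.
The minimum angle with z is arccos(3/√12) ≈ 30.00°.

θ_min ≈ 30.00°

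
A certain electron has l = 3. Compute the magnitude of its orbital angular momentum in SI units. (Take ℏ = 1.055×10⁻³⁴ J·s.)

|L| = ℏ√(l(l+1)) = ℏ√(3·4) = 2√3 ℏ
Numerically, |L| = 3.464 × (1.055×10⁻³⁴ J·s) = 3.655×10⁻³⁴ J·s.

|L| = 3.655×10⁻³⁴ J·s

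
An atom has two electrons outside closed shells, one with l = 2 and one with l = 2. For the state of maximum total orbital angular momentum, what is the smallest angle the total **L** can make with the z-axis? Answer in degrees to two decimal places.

The total orbital quantum number L ranges from |l₁ − l₂| to l₁ + l₂ in integer steps.
Allowed values: L = 0, 1, 2, 3, 4.
The maximum is L = 4, with |L_tot| = ℏ√(4·5) = 2√5 ℏ.
The minimum angle with z is arccos(4/√20) ≈ 26.57°.

θ_min ≈ 26.57°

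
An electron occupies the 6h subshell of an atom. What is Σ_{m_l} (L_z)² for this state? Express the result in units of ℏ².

Σ(L_z)² = 110 ℏ²

For 6h, l = 5.
The allowed m_l values are -5, -4, -3, -2, -1, 0, 1, 2, 3, 4, 5.
Σ m_l² = 2·(1 + 4 + 9 + 16 + 25) = 110.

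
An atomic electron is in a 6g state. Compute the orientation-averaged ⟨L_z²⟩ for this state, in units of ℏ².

The 6g subshell has l = 4.
m_l ∈ {-4, -3, -2, -1, 0, 1, 2, 3, 4}.
Average of L_z² over 9 states: 60/9 ℏ² = 6.667 ℏ².

⟨L_z²⟩ = 6.667 ℏ²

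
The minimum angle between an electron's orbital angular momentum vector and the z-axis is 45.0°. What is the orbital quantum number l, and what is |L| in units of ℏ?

cos²θ_min = l/(l+1) = 0.5000.
l = cos²θ/sin²θ ≈ 1.
Then |L| = ℏ√(1·2) = √2 ℏ.

l = 1, |L| = √2 ℏ ≈ 1.414ℏ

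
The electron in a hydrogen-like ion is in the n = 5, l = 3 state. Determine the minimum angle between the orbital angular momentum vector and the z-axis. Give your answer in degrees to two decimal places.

|L| = ℏ√(l(l+1)) = 2√3 ℏ.
The smallest angle corresponds to the largest L_z, i.e. m_l = l = 3, giving L_z = 3ℏ.
cos θ_min = 3/√12, so θ_min ≈ 30.00°.

θ_min ≈ 30.00°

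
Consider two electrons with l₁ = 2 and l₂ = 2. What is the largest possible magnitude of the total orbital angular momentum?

By the triangle rule, |l₁ − l₂| ≤ L ≤ l₁ + l₂.
Allowed values: L = 0, 1, 2, 3, 4.
The largest magnitude corresponds to L = 4: |L_tot| = ℏ√(4·5) = 2√5 ℏ.

|L_tot|_max = 2√5 ℏ ≈ 4.472ℏ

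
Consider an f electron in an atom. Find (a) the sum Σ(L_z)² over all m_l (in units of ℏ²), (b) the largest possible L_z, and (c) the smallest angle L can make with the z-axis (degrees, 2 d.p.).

For an f orbital, l = 3.
Σ m_l² = 28, so Σ(L_z)² = 28 ℏ².
L_z,max = lℏ = 3ℏ.
cos θ_min = 3/√12, so θ_min ≈ 30.00°.

Σ(L_z)² = 28 ℏ²; L_z,max = 3ℏ; θ_min ≈ 30.00°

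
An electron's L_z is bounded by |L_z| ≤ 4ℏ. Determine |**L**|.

|L| = 2√5 ℏ ≈ 4.472ℏ

Since max m_l = l, l = 4.
|L| = ℏ√(l(l+1)) = 2√5 ℏ.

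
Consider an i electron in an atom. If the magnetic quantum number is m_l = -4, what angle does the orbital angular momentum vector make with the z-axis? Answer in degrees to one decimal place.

θ ≈ 128.1°

The letter i corresponds to l = 6.
|L| = ℏ√(l(l+1)) = √42 ℏ.
L_z = m_l ℏ = −4ℏ.
cos θ = L_z/|L| = -4/√42, so θ ≈ 128.1°.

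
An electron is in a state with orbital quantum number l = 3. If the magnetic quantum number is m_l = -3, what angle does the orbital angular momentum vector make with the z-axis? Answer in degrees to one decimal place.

θ ≈ 150.0°

|L| = √(l(l+1)) ℏ = 2√3 ℏ.
L_z = m_l ℏ = −3ℏ.
cos θ = L_z/|L| = -3/√12, so θ ≈ 150.0°.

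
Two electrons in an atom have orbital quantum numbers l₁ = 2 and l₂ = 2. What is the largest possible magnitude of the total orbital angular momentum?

By the triangle rule, |l₁ − l₂| ≤ L ≤ l₁ + l₂.
Allowed values: L = 0, 1, 2, 3, 4.
The largest magnitude corresponds to L = 4: |L_tot| = ℏ√(4·5) = 2√5 ℏ.

|L_tot|_max = 2√5 ℏ ≈ 4.472ℏ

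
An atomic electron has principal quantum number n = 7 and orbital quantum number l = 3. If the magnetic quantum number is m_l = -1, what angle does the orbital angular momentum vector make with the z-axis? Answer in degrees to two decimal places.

θ ≈ 106.78°

|L| = ℏ√(l(l+1)) = 2√3 ℏ.
L_z = m_l ℏ = −1ℏ.
cos θ = L_z/|L| = -1/√12, so θ ≈ 106.78°.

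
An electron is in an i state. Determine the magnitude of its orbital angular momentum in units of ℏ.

For an i orbital, l = 6.
|L| = ℏ√(l(l+1)) = ℏ√(6·7) = √42 ℏ

|L| = √42 ℏ ≈ 6.481ℏ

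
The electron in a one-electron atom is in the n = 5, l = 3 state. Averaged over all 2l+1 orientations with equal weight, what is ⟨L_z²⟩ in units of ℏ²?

m_l runs from −3 to 3, i.e. {-3, -2, -1, 0, 1, 2, 3}.
⟨L_z²⟩ = ℏ²·l(l+1)/3 = 4ℏ².

⟨L_z²⟩ = 4 ℏ²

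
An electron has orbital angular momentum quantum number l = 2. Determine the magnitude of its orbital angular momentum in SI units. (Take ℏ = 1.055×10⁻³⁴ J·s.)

|L| = 2.584×10⁻³⁴ J·s

|L| = ℏ√(l(l+1)) = ℏ√(2·3) = √6 ℏ
Numerically, |L| = 2.449 × (1.055×10⁻³⁴ J·s) = 2.584×10⁻³⁴ J·s.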